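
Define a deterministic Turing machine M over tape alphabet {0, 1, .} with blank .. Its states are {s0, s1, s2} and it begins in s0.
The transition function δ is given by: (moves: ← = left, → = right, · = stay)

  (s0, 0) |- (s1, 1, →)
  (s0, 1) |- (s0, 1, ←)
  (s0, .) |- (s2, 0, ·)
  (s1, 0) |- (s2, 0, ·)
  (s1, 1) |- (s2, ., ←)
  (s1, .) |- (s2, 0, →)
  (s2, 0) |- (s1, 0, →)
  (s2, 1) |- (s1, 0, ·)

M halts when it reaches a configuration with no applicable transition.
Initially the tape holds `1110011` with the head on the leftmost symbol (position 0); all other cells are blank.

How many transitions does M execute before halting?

22

state=s0 head=0 tape=.[1]110011..   (s0,1)→(s0,1,←)
state=s0 head=-1 tape=[.]1110011..   (s0,.)→(s2,0,·)
state=s2 head=-1 tape=[0]1110011..   (s2,0)→(s1,0,→)
state=s1 head=0 tape=0[1]110011..   (s1,1)→(s2,.,←)
state=s2 head=-1 tape=[0].110011..   (s2,0)→(s1,0,→)
state=s1 head=0 tape=0[.]110011..   (s1,.)→(s2,0,→)
state=s2 head=1 tape=00[1]10011..   (s2,1)→(s1,0,·)
state=s1 head=1 tape=00[0]10011..   (s1,0)→(s2,0,·)
state=s2 head=1 tape=00[0]10011..   (s2,0)→(s1,0,→)
state=s1 head=2 tape=000[1]0011..   (s1,1)→(s2,.,←)
state=s2 head=1 tape=00[0].0011..   (s2,0)→(s1,0,→)
state=s1 head=2 tape=000[.]0011..   (s1,.)→(s2,0,→)
state=s2 head=3 tape=0000[0]011..   (s2,0)→(s1,0,→)
state=s1 head=4 tape=00000[0]11..   (s1,0)→(s2,0,·)
state=s2 head=4 tape=00000[0]11..   (s2,0)→(s1,0,→)
state=s1 head=5 tape=000000[1]1..   (s1,1)→(s2,.,←)
state=s2 head=4 tape=00000[0].1..   (s2,0)→(s1,0,→)
state=s1 head=5 tape=000000[.]1..   (s1,.)→(s2,0,→)
state=s2 head=6 tape=0000000[1]..   (s2,1)→(s1,0,·)
state=s1 head=6 tape=0000000[0]..   (s1,0)→(s2,0,·)
state=s2 head=6 tape=0000000[0]..   (s2,0)→(s1,0,→)
state=s1 head=7 tape=00000000[.].   (s1,.)→(s2,0,→)
state=s2 head=8 tape=000000000[.]
M halts after 22 transitions.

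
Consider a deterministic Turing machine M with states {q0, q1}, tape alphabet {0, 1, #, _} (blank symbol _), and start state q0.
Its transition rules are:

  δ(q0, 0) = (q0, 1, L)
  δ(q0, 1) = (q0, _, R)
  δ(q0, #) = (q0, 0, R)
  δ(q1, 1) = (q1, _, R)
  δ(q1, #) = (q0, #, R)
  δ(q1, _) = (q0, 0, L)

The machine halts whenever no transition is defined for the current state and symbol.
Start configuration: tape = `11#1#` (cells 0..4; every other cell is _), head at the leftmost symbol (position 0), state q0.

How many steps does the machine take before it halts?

state=q0 head=0 tape=[1]1#1#_   (q0,1)→(q0,_,R)
state=q0 head=1 tape=_[1]#1#_   (q0,1)→(q0,_,R)
state=q0 head=2 tape=__[#]1#_   (q0,#)→(q0,0,R)
state=q0 head=3 tape=__0[1]#_   (q0,1)→(q0,_,R)
state=q0 head=4 tape=__0_[#]_   (q0,#)→(q0,0,R)
state=q0 head=5 tape=__0_0[_]
M halts after 5 transitions.

5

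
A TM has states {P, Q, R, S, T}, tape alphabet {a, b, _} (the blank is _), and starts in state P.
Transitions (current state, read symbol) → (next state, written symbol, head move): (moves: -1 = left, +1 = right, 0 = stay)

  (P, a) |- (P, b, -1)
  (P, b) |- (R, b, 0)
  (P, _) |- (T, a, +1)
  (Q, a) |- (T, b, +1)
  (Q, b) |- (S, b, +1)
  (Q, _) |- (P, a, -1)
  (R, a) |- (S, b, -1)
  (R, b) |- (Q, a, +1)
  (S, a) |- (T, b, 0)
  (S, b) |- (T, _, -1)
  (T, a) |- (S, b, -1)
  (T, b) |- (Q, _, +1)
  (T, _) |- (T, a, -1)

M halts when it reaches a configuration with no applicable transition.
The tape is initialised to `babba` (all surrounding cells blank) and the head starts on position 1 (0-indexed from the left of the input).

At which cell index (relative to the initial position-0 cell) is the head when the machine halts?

P | b[a]bba__   read a → write b, move -1, go to P
P | [b]bbba__   read b → write b, move 0, go to R
R | [b]bbba__   read b → write a, move +1, go to Q
Q | a[b]bba__   read b → write b, move +1, go to S
S | ab[b]ba__   read b → write _, move -1, go to T
T | a[b]_ba__   read b → write _, move +1, go to Q
Q | a_[_]ba__   read _ → write a, move -1, go to P
P | a[_]aba__   read _ → write a, move +1, go to T
T | aa[a]ba__   read a → write b, move -1, go to S
S | a[a]bba__   read a → write b, move 0, go to T
T | a[b]bba__   read b → write _, move +1, go to Q
Q | a_[b]ba__   read b → write b, move +1, go to S
S | a_b[b]a__   read b → write _, move -1, go to T
T | a_[b]_a__   read b → write _, move +1, go to Q
Q | a__[_]a__   read _ → write a, move -1, go to P
P | a_[_]aa__   read _ → write a, move +1, go to T
T | a_a[a]a__   read a → write b, move -1, go to S
S | a_[a]ba__   read a → write b, move 0, go to T
T | a_[b]ba__   read b → write _, move +1, go to Q
Q | a__[b]a__   read b → write b, move +1, go to S
S | a__b[a]__   read a → write b, move 0, go to T
T | a__b[b]__   read b → write _, move +1, go to Q
Q | a__b_[_]_   read _ → write a, move -1, go to P
P | a__b[_]a_   read _ → write a, move +1, go to T
T | a__ba[a]_   read a → write b, move -1, go to S
S | a__b[a]b_   read a → write b, move 0, go to T
T | a__b[b]b_   read b → write _, move +1, go to Q
Q | a__b_[b]_   read b → write b, move +1, go to S
S | a__b_b[_]
At halt the head is at cell 6.

6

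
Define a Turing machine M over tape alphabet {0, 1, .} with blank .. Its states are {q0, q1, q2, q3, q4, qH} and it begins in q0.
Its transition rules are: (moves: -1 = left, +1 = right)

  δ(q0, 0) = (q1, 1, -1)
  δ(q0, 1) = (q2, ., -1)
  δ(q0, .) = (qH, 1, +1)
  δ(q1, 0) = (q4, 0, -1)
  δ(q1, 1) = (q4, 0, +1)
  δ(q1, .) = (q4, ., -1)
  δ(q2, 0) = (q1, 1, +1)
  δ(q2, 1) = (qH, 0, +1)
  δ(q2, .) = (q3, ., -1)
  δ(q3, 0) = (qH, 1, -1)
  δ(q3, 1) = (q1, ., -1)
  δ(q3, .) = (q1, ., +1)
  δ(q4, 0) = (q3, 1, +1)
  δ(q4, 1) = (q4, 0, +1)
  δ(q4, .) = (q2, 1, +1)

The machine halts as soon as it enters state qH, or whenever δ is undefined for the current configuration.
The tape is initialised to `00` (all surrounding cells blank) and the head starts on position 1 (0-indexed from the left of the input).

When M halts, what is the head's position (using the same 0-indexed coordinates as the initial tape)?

state=q0 head=1 tape=.0[0]..   (q0,0)→(q1,1,-1)
state=q1 head=0 tape=.[0]1..   (q1,0)→(q4,0,-1)
state=q4 head=-1 tape=[.]01..   (q4,.)→(q2,1,+1)
state=q2 head=0 tape=1[0]1..   (q2,0)→(q1,1,+1)
state=q1 head=1 tape=11[1]..   (q1,1)→(q4,0,+1)
state=q4 head=2 tape=110[.].   (q4,.)→(q2,1,+1)
state=q2 head=3 tape=1101[.]   (q2,.)→(q3,.,-1)
state=q3 head=2 tape=110[1].   (q3,1)→(q1,.,-1)
state=q1 head=1 tape=11[0]..   (q1,0)→(q4,0,-1)
state=q4 head=0 tape=1[1]0..   (q4,1)→(q4,0,+1)
state=q4 head=1 tape=10[0]..   (q4,0)→(q3,1,+1)
state=q3 head=2 tape=101[.].   (q3,.)→(q1,.,+1)
state=q1 head=3 tape=101.[.]   (q1,.)→(q4,.,-1)
state=q4 head=2 tape=101[.].   (q4,.)→(q2,1,+1)
state=q2 head=3 tape=1011[.]   (q2,.)→(q3,.,-1)
state=q3 head=2 tape=101[1].   (q3,1)→(q1,.,-1)
state=q1 head=1 tape=10[1]..   (q1,1)→(q4,0,+1)
state=q4 head=2 tape=100[.].   (q4,.)→(q2,1,+1)
state=q2 head=3 tape=1001[.]   (q2,.)→(q3,.,-1)
state=q3 head=2 tape=100[1].   (q3,1)→(q1,.,-1)
state=q1 head=1 tape=10[0]..   (q1,0)→(q4,0,-1)
state=q4 head=0 tape=1[0]0..   (q4,0)→(q3,1,+1)
state=q3 head=1 tape=11[0]..   (q3,0)→(qH,1,-1)
state=qH head=0 tape=1[1]1..
At halt the head is at cell 0.

0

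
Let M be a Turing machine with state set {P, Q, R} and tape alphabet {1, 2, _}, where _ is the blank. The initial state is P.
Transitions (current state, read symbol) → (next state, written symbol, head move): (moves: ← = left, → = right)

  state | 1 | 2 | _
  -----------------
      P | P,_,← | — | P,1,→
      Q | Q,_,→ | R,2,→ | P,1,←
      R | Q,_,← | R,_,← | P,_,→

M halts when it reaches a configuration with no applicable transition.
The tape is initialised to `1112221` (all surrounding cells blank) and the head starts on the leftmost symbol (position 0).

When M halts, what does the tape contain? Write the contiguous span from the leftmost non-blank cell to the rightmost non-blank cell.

1111112221

state=P head=0 tape=___[1]112221   (P,1)→(P,_,←)
state=P head=-1 tape=__[_]_112221   (P,_)→(P,1,→)
state=P head=0 tape=__1[_]112221   (P,_)→(P,1,→)
state=P head=1 tape=__11[1]12221   (P,1)→(P,_,←)
state=P head=0 tape=__1[1]_12221   (P,1)→(P,_,←)
state=P head=-1 tape=__[1]__12221   (P,1)→(P,_,←)
state=P head=-2 tape=_[_]___12221   (P,_)→(P,1,→)
state=P head=-1 tape=_1[_]__12221   (P,_)→(P,1,→)
state=P head=0 tape=_11[_]_12221   (P,_)→(P,1,→)
state=P head=1 tape=_111[_]12221   (P,_)→(P,1,→)
state=P head=2 tape=_1111[1]2221   (P,1)→(P,_,←)
state=P head=1 tape=_111[1]_2221   (P,1)→(P,_,←)
state=P head=0 tape=_11[1]__2221   (P,1)→(P,_,←)
state=P head=-1 tape=_1[1]___2221   (P,1)→(P,_,←)
state=P head=-2 tape=_[1]____2221   (P,1)→(P,_,←)
state=P head=-3 tape=[_]_____2221   (P,_)→(P,1,→)
state=P head=-2 tape=1[_]____2221   (P,_)→(P,1,→)
state=P head=-1 tape=11[_]___2221   (P,_)→(P,1,→)
state=P head=0 tape=111[_]__2221   (P,_)→(P,1,→)
state=P head=1 tape=1111[_]_2221   (P,_)→(P,1,→)
state=P head=2 tape=11111[_]2221   (P,_)→(P,1,→)
state=P head=3 tape=111111[2]221
The non-blank tape span at halt is 1111112221.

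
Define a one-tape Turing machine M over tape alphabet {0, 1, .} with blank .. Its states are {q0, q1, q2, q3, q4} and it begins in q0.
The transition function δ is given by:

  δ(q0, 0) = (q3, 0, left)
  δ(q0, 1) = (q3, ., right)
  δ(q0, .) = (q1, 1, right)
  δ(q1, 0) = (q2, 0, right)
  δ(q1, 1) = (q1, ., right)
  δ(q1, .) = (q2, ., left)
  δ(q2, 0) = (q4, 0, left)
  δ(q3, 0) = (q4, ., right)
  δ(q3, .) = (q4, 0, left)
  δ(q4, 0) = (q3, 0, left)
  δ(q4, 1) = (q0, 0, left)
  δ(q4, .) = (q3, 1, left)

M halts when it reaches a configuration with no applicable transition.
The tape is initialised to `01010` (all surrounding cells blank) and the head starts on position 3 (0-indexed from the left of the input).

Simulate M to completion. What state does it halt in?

q3

state=q0 head=3 tape=010[1]0.   (q0,1)→(q3,.,right)
state=q3 head=4 tape=010.[0].   (q3,0)→(q4,.,right)
state=q4 head=5 tape=010..[.]   (q4,.)→(q3,1,left)
state=q3 head=4 tape=010.[.]1   (q3,.)→(q4,0,left)
state=q4 head=3 tape=010[.]01   (q4,.)→(q3,1,left)
state=q3 head=2 tape=01[0]101   (q3,0)→(q4,.,right)
state=q4 head=3 tape=01.[1]01   (q4,1)→(q0,0,left)
state=q0 head=2 tape=01[.]001   (q0,.)→(q1,1,right)
state=q1 head=3 tape=011[0]01   (q1,0)→(q2,0,right)
state=q2 head=4 tape=0110[0]1   (q2,0)→(q4,0,left)
state=q4 head=3 tape=011[0]01   (q4,0)→(q3,0,left)
state=q3 head=2 tape=01[1]001
No transition is defined for (q3, 1); M halts in state q3.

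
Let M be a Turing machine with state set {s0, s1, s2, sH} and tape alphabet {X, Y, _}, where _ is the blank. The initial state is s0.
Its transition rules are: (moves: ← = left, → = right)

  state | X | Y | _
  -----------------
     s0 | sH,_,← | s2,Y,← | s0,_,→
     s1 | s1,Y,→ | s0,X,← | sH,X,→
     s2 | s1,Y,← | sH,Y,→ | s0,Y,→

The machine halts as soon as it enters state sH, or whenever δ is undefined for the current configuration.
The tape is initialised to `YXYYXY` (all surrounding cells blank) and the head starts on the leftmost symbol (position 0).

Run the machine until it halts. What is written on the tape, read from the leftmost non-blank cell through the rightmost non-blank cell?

YYXYYXY

state=s0 head=0 tape=_[Y]XYYXY   (s0,Y)→(s2,Y,←)
state=s2 head=-1 tape=[_]YXYYXY   (s2,_)→(s0,Y,→)
state=s0 head=0 tape=Y[Y]XYYXY   (s0,Y)→(s2,Y,←)
state=s2 head=-1 tape=[Y]YXYYXY   (s2,Y)→(sH,Y,→)
state=sH head=0 tape=Y[Y]XYYXY
The non-blank tape span at halt is YYXYYXY.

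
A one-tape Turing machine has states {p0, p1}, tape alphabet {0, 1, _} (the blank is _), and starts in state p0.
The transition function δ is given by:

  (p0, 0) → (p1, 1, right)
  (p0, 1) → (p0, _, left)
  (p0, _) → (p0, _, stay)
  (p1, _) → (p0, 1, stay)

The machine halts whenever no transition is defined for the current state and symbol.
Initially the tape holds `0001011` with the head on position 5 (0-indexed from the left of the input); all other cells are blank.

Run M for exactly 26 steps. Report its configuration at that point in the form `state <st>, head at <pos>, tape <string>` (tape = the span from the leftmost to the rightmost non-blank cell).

p0 | _00010[1]1   read 1 → write _, move left, go to p0
p0 | _0001[0]_1   read 0 → write 1, move right, go to p1
p1 | _00011[_]1   read _ → write 1, move stay, go to p0
p0 | _00011[1]1   read 1 → write _, move left, go to p0
p0 | _0001[1]_1   read 1 → write _, move left, go to p0
p0 | _000[1]__1   read 1 → write _, move left, go to p0
p0 | _00[0]___1   read 0 → write 1, move right, go to p1
p1 | _001[_]__1   read _ → write 1, move stay, go to p0
p0 | _001[1]__1   read 1 → write _, move left, go to p0
p0 | _00[1]___1   read 1 → write _, move left, go to p0
p0 | _0[0]____1   read 0 → write 1, move right, go to p1
p1 | _01[_]___1   read _ → write 1, move stay, go to p0
p0 | _01[1]___1   read 1 → write _, move left, go to p0
p0 | _0[1]____1   read 1 → write _, move left, go to p0
p0 | _[0]_____1   read 0 → write 1, move right, go to p1
p1 | _1[_]____1   read _ → write 1, move stay, go to p0
p0 | _1[1]____1   read 1 → write _, move left, go to p0
p0 | _[1]_____1   read 1 → write _, move left, go to p0
p0 | [_]______1   read _ → write _, move stay, go to p0
p0 | [_]______1   read _ → write _, move stay, go to p0
p0 | [_]______1   read _ → write _, move stay, go to p0
p0 | [_]______1   read _ → write _, move stay, go to p0
p0 | [_]______1   read _ → write _, move stay, go to p0
p0 | [_]______1   read _ → write _, move stay, go to p0
p0 | [_]______1   read _ → write _, move stay, go to p0
p0 | [_]______1   read _ → write _, move stay, go to p0
p0 | [_]______1
After 26 steps: state p0, head at -1, tape 1.

state p0, head at -1, tape 1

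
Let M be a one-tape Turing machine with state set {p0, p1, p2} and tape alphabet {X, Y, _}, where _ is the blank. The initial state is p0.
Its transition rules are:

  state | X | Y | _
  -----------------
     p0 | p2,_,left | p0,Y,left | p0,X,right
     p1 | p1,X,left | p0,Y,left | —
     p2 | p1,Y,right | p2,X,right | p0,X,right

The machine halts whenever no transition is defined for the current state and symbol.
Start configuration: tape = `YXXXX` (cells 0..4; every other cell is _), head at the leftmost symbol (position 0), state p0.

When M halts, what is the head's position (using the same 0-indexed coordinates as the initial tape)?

-1

state=p0 head=0 tape=__[Y]XXXX   (p0,Y)→(p0,Y,left)
state=p0 head=-1 tape=_[_]YXXXX   (p0,_)→(p0,X,right)
state=p0 head=0 tape=_X[Y]XXXX   (p0,Y)→(p0,Y,left)
state=p0 head=-1 tape=_[X]YXXXX   (p0,X)→(p2,_,left)
state=p2 head=-2 tape=[_]_YXXXX   (p2,_)→(p0,X,right)
state=p0 head=-1 tape=X[_]YXXXX   (p0,_)→(p0,X,right)
state=p0 head=0 tape=XX[Y]XXXX   (p0,Y)→(p0,Y,left)
state=p0 head=-1 tape=X[X]YXXXX   (p0,X)→(p2,_,left)
state=p2 head=-2 tape=[X]_YXXXX   (p2,X)→(p1,Y,right)
state=p1 head=-1 tape=Y[_]YXXXX
At halt the head is at cell -1.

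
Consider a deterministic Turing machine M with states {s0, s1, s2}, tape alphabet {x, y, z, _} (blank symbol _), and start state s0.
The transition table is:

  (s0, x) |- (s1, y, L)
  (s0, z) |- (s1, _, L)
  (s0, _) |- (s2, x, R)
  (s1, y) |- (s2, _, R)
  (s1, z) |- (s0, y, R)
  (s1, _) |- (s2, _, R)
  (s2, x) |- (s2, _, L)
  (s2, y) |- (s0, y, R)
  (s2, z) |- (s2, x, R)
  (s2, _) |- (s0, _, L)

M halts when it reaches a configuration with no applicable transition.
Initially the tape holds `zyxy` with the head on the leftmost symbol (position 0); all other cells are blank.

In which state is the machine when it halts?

state=s0 head=0 tape=__[z]yxy   (s0,z)→(s1,_,L)
state=s1 head=-1 tape=_[_]_yxy   (s1,_)→(s2,_,R)
state=s2 head=0 tape=__[_]yxy   (s2,_)→(s0,_,L)
state=s0 head=-1 tape=_[_]_yxy   (s0,_)→(s2,x,R)
state=s2 head=0 tape=_x[_]yxy   (s2,_)→(s0,_,L)
state=s0 head=-1 tape=_[x]_yxy   (s0,x)→(s1,y,L)
state=s1 head=-2 tape=[_]y_yxy   (s1,_)→(s2,_,R)
state=s2 head=-1 tape=_[y]_yxy   (s2,y)→(s0,y,R)
state=s0 head=0 tape=_y[_]yxy   (s0,_)→(s2,x,R)
state=s2 head=1 tape=_yx[y]xy   (s2,y)→(s0,y,R)
state=s0 head=2 tape=_yxy[x]y   (s0,x)→(s1,y,L)
state=s1 head=1 tape=_yx[y]yy   (s1,y)→(s2,_,R)
state=s2 head=2 tape=_yx_[y]y   (s2,y)→(s0,y,R)
state=s0 head=3 tape=_yx_y[y]
No transition is defined for (s0, y); M halts in state s0.

s0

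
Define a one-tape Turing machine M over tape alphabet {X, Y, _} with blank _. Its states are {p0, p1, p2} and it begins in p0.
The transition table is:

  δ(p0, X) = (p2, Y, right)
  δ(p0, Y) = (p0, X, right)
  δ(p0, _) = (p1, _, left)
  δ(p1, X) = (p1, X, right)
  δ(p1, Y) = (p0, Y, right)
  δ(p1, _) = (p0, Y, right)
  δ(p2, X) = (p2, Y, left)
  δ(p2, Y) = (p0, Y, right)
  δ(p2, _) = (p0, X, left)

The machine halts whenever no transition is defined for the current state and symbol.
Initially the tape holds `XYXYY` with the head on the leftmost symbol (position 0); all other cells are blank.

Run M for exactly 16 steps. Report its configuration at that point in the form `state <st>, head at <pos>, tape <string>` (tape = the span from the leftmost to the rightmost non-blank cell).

state p0, head at 6, tape YYYYXY

state=p0 head=0 tape=[X]YXYY__   (p0,X)→(p2,Y,right)
state=p2 head=1 tape=Y[Y]XYY__   (p2,Y)→(p0,Y,right)
state=p0 head=2 tape=YY[X]YY__   (p0,X)→(p2,Y,right)
state=p2 head=3 tape=YYY[Y]Y__   (p2,Y)→(p0,Y,right)
state=p0 head=4 tape=YYYY[Y]__   (p0,Y)→(p0,X,right)
state=p0 head=5 tape=YYYYX[_]_   (p0,_)→(p1,_,left)
state=p1 head=4 tape=YYYY[X]__   (p1,X)→(p1,X,right)
state=p1 head=5 tape=YYYYX[_]_   (p1,_)→(p0,Y,right)
state=p0 head=6 tape=YYYYXY[_]   (p0,_)→(p1,_,left)
state=p1 head=5 tape=YYYYX[Y]_   (p1,Y)→(p0,Y,right)
state=p0 head=6 tape=YYYYXY[_]   (p0,_)→(p1,_,left)
state=p1 head=5 tape=YYYYX[Y]_   (p1,Y)→(p0,Y,right)
state=p0 head=6 tape=YYYYXY[_]   (p0,_)→(p1,_,left)
state=p1 head=5 tape=YYYYX[Y]_   (p1,Y)→(p0,Y,right)
state=p0 head=6 tape=YYYYXY[_]   (p0,_)→(p1,_,left)
state=p1 head=5 tape=YYYYX[Y]_   (p1,Y)→(p0,Y,right)
state=p0 head=6 tape=YYYYXY[_]
After 16 steps: state p0, head at 6, tape YYYYXY.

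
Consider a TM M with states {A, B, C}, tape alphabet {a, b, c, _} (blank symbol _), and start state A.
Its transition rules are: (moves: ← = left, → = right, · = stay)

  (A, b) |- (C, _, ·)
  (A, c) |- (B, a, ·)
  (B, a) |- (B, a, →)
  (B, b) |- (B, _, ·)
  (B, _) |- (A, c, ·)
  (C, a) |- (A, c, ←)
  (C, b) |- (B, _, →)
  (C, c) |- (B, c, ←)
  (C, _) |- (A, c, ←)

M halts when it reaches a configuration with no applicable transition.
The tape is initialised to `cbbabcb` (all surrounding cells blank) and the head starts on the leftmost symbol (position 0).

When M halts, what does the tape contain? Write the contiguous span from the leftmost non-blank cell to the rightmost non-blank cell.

A | [c]bbabcb   read c → write a, move ·, go to B
B | [a]bbabcb   read a → write a, move →, go to B
B | a[b]babcb   read b → write _, move ·, go to B
B | a[_]babcb   read _ → write c, move ·, go to A
A | a[c]babcb   read c → write a, move ·, go to B
B | a[a]babcb   read a → write a, move →, go to B
B | aa[b]abcb   read b → write _, move ·, go to B
B | aa[_]abcb   read _ → write c, move ·, go to A
A | aa[c]abcb   read c → write a, move ·, go to B
B | aa[a]abcb   read a → write a, move →, go to B
B | aaa[a]bcb   read a → write a, move →, go to B
B | aaaa[b]cb   read b → write _, move ·, go to B
B | aaaa[_]cb   read _ → write c, move ·, go to A
A | aaaa[c]cb   read c → write a, move ·, go to B
B | aaaa[a]cb   read a → write a, move →, go to B
B | aaaaa[c]b
The non-blank tape span at halt is aaaaacb.

aaaaacb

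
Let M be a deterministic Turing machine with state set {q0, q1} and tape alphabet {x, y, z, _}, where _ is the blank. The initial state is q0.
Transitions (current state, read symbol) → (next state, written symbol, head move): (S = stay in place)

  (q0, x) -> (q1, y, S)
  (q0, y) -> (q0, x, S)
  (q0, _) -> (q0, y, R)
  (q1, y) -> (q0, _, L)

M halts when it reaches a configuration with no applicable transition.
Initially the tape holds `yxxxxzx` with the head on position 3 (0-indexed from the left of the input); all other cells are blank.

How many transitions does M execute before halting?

state=q0 head=3 tape=__yxx[x]xzx   (q0,x)→(q1,y,S)
state=q1 head=3 tape=__yxx[y]xzx   (q1,y)→(q0,_,L)
state=q0 head=2 tape=__yx[x]_xzx   (q0,x)→(q1,y,S)
state=q1 head=2 tape=__yx[y]_xzx   (q1,y)→(q0,_,L)
state=q0 head=1 tape=__y[x]__xzx   (q0,x)→(q1,y,S)
state=q1 head=1 tape=__y[y]__xzx   (q1,y)→(q0,_,L)
state=q0 head=0 tape=__[y]___xzx   (q0,y)→(q0,x,S)
state=q0 head=0 tape=__[x]___xzx   (q0,x)→(q1,y,S)
state=q1 head=0 tape=__[y]___xzx   (q1,y)→(q0,_,L)
state=q0 head=-1 tape=_[_]____xzx   (q0,_)→(q0,y,R)
state=q0 head=0 tape=_y[_]___xzx   (q0,_)→(q0,y,R)
state=q0 head=1 tape=_yy[_]__xzx   (q0,_)→(q0,y,R)
state=q0 head=2 tape=_yyy[_]_xzx   (q0,_)→(q0,y,R)
state=q0 head=3 tape=_yyyy[_]xzx   (q0,_)→(q0,y,R)
state=q0 head=4 tape=_yyyyy[x]zx   (q0,x)→(q1,y,S)
state=q1 head=4 tape=_yyyyy[y]zx   (q1,y)→(q0,_,L)
state=q0 head=3 tape=_yyyy[y]_zx   (q0,y)→(q0,x,S)
state=q0 head=3 tape=_yyyy[x]_zx   (q0,x)→(q1,y,S)
state=q1 head=3 tape=_yyyy[y]_zx   (q1,y)→(q0,_,L)
state=q0 head=2 tape=_yyy[y]__zx   (q0,y)→(q0,x,S)
state=q0 head=2 tape=_yyy[x]__zx   (q0,x)→(q1,y,S)
state=q1 head=2 tape=_yyy[y]__zx   (q1,y)→(q0,_,L)
state=q0 head=1 tape=_yy[y]___zx   (q0,y)→(q0,x,S)
state=q0 head=1 tape=_yy[x]___zx   (q0,x)→(q1,y,S)
state=q1 head=1 tape=_yy[y]___zx   (q1,y)→(q0,_,L)
state=q0 head=0 tape=_y[y]____zx   (q0,y)→(q0,x,S)
state=q0 head=0 tape=_y[x]____zx   (q0,x)→(q1,y,S)
state=q1 head=0 tape=_y[y]____zx   (q1,y)→(q0,_,L)
state=q0 head=-1 tape=_[y]_____zx   (q0,y)→(q0,x,S)
state=q0 head=-1 tape=_[x]_____zx   (q0,x)→(q1,y,S)
state=q1 head=-1 tape=_[y]_____zx   (q1,y)→(q0,_,L)
state=q0 head=-2 tape=[_]______zx   (q0,_)→(q0,y,R)
state=q0 head=-1 tape=y[_]_____zx   (q0,_)→(q0,y,R)
state=q0 head=0 tape=yy[_]____zx   (q0,_)→(q0,y,R)
state=q0 head=1 tape=yyy[_]___zx   (q0,_)→(q0,y,R)
state=q0 head=2 tape=yyyy[_]__zx   (q0,_)→(q0,y,R)
state=q0 head=3 tape=yyyyy[_]_zx   (q0,_)→(q0,y,R)
state=q0 head=4 tape=yyyyyy[_]zx   (q0,_)→(q0,y,R)
state=q0 head=5 tape=yyyyyyy[z]x
M halts after 38 transitions.

38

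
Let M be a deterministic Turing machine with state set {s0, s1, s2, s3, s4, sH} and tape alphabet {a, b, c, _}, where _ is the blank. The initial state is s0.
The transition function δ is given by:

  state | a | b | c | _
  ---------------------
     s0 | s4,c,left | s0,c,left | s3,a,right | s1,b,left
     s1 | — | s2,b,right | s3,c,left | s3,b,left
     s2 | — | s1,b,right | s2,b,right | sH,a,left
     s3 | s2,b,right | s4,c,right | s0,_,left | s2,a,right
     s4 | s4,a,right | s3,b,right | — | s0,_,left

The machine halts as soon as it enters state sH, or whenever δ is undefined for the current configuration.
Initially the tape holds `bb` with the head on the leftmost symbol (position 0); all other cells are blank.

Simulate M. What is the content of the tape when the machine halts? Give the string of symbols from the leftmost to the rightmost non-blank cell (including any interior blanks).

abbbcbaa

s0 | ___[b]b___   read b → write c, move left, go to s0
s0 | __[_]cb___   read _ → write b, move left, go to s1
s1 | _[_]bcb___   read _ → write b, move left, go to s3
s3 | [_]bbcb___   read _ → write a, move right, go to s2
s2 | a[b]bcb___   read b → write b, move right, go to s1
s1 | ab[b]cb___   read b → write b, move right, go to s2
s2 | abb[c]b___   read c → write b, move right, go to s2
s2 | abbb[b]___   read b → write b, move right, go to s1
s1 | abbbb[_]__   read _ → write b, move left, go to s3
s3 | abbb[b]b__   read b → write c, move right, go to s4
s4 | abbbc[b]__   read b → write b, move right, go to s3
s3 | abbbcb[_]_   read _ → write a, move right, go to s2
s2 | abbbcba[_]   read _ → write a, move left, go to sH
sH | abbbcb[a]a
The non-blank tape span at halt is abbbcbaa.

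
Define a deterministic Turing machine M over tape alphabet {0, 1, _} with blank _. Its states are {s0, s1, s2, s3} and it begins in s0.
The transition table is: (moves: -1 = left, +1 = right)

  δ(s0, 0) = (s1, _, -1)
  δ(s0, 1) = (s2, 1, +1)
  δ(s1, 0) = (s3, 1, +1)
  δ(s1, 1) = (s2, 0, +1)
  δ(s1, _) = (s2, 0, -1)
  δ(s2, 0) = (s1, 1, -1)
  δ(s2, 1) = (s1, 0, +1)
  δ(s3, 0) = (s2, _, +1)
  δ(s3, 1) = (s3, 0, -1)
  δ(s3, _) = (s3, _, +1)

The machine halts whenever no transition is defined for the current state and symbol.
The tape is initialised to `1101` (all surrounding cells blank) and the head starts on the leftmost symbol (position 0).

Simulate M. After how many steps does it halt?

15

state=s0 head=0 tape=_[1]101   (s0,1)→(s2,1,+1)
state=s2 head=1 tape=_1[1]01   (s2,1)→(s1,0,+1)
state=s1 head=2 tape=_10[0]1   (s1,0)→(s3,1,+1)
state=s3 head=3 tape=_101[1]   (s3,1)→(s3,0,-1)
state=s3 head=2 tape=_10[1]0   (s3,1)→(s3,0,-1)
state=s3 head=1 tape=_1[0]00   (s3,0)→(s2,_,+1)
state=s2 head=2 tape=_1_[0]0   (s2,0)→(s1,1,-1)
state=s1 head=1 tape=_1[_]10   (s1,_)→(s2,0,-1)
state=s2 head=0 tape=_[1]010   (s2,1)→(s1,0,+1)
state=s1 head=1 tape=_0[0]10   (s1,0)→(s3,1,+1)
state=s3 head=2 tape=_01[1]0   (s3,1)→(s3,0,-1)
state=s3 head=1 tape=_0[1]00   (s3,1)→(s3,0,-1)
state=s3 head=0 tape=_[0]000   (s3,0)→(s2,_,+1)
state=s2 head=1 tape=__[0]00   (s2,0)→(s1,1,-1)
state=s1 head=0 tape=_[_]100   (s1,_)→(s2,0,-1)
state=s2 head=-1 tape=[_]0100
M halts after 15 transitions.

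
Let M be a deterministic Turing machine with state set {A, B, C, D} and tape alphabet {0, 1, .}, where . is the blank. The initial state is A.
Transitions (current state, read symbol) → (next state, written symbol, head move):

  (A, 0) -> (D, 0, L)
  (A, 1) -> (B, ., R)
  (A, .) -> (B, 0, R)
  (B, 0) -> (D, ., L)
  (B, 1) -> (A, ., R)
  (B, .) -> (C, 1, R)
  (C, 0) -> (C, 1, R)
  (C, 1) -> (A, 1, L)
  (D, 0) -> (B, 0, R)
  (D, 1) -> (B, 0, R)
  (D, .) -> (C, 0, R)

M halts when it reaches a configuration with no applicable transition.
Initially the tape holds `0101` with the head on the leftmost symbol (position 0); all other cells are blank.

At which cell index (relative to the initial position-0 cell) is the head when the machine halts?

6

A | .[0]101...   read 0 → write 0, move L, go to D
D | [.]0101...   read . → write 0, move R, go to C
C | 0[0]101...   read 0 → write 1, move R, go to C
C | 01[1]01...   read 1 → write 1, move L, go to A
A | 0[1]101...   read 1 → write ., move R, go to B
B | 0.[1]01...   read 1 → write ., move R, go to A
A | 0..[0]1...   read 0 → write 0, move L, go to D
D | 0.[.]01...   read . → write 0, move R, go to C
C | 0.0[0]1...   read 0 → write 1, move R, go to C
C | 0.01[1]...   read 1 → write 1, move L, go to A
A | 0.0[1]1...   read 1 → write ., move R, go to B
B | 0.0.[1]...   read 1 → write ., move R, go to A
A | 0.0..[.]..   read . → write 0, move R, go to B
B | 0.0..0[.].   read . → write 1, move R, go to C
C | 0.0..01[.]
At halt the head is at cell 6.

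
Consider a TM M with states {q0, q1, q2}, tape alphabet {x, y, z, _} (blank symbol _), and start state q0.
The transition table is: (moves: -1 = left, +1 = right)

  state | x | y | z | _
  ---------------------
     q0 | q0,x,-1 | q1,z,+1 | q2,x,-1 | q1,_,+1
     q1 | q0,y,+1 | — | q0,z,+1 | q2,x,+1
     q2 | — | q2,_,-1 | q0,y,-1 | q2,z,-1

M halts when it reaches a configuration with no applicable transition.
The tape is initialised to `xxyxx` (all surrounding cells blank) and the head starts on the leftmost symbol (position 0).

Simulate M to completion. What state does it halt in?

q0 | _[x]xyxx___   read x → write x, move -1, go to q0
q0 | [_]xxyxx___   read _ → write _, move +1, go to q1
q1 | _[x]xyxx___   read x → write y, move +1, go to q0
q0 | _y[x]yxx___   read x → write x, move -1, go to q0
q0 | _[y]xyxx___   read y → write z, move +1, go to q1
q1 | _z[x]yxx___   read x → write y, move +1, go to q0
q0 | _zy[y]xx___   read y → write z, move +1, go to q1
q1 | _zyz[x]x___   read x → write y, move +1, go to q0
q0 | _zyzy[x]___   read x → write x, move -1, go to q0
q0 | _zyz[y]x___   read y → write z, move +1, go to q1
q1 | _zyzz[x]___   read x → write y, move +1, go to q0
q0 | _zyzzy[_]__   read _ → write _, move +1, go to q1
q1 | _zyzzy_[_]_   read _ → write x, move +1, go to q2
q2 | _zyzzy_x[_]   read _ → write z, move -1, go to q2
q2 | _zyzzy_[x]z
No transition is defined for (q2, x); M halts in state q2.

q2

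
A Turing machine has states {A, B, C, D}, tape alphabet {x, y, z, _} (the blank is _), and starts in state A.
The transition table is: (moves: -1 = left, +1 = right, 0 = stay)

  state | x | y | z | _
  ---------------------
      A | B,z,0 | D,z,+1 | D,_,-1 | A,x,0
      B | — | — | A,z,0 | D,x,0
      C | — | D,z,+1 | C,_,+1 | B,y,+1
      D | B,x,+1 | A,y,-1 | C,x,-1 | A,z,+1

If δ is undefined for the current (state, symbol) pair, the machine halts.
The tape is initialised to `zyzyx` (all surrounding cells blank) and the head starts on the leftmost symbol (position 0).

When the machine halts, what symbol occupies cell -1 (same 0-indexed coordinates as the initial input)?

x

state=A head=0 tape=__[z]yzyx   (A,z)→(D,_,-1)
state=D head=-1 tape=_[_]_yzyx   (D,_)→(A,z,+1)
state=A head=0 tape=_z[_]yzyx   (A,_)→(A,x,0)
state=A head=0 tape=_z[x]yzyx   (A,x)→(B,z,0)
state=B head=0 tape=_z[z]yzyx   (B,z)→(A,z,0)
state=A head=0 tape=_z[z]yzyx   (A,z)→(D,_,-1)
state=D head=-1 tape=_[z]_yzyx   (D,z)→(C,x,-1)
state=C head=-2 tape=[_]x_yzyx   (C,_)→(B,y,+1)
state=B head=-1 tape=y[x]_yzyx
Cell -1 holds x when M halts.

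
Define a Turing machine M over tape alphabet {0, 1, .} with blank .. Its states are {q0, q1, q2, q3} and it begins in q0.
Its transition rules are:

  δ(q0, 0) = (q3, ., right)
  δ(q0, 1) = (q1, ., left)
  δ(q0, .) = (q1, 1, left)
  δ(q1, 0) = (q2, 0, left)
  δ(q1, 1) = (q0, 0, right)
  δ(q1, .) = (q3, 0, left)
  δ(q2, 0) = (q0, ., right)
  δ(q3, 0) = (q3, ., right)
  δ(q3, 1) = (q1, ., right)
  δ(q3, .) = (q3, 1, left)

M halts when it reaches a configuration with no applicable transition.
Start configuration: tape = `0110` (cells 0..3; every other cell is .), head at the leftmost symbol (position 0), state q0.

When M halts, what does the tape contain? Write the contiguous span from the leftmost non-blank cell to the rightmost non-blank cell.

state=q0 head=0 tape=[0]110..   (q0,0)→(q3,.,right)
state=q3 head=1 tape=.[1]10..   (q3,1)→(q1,.,right)
state=q1 head=2 tape=..[1]0..   (q1,1)→(q0,0,right)
state=q0 head=3 tape=..0[0]..   (q0,0)→(q3,.,right)
state=q3 head=4 tape=..0.[.].   (q3,.)→(q3,1,left)
state=q3 head=3 tape=..0[.]1.   (q3,.)→(q3,1,left)
state=q3 head=2 tape=..[0]11.   (q3,0)→(q3,.,right)
state=q3 head=3 tape=...[1]1.   (q3,1)→(q1,.,right)
state=q1 head=4 tape=....[1].   (q1,1)→(q0,0,right)
state=q0 head=5 tape=....0[.]   (q0,.)→(q1,1,left)
state=q1 head=4 tape=....[0]1   (q1,0)→(q2,0,left)
state=q2 head=3 tape=...[.]01
The non-blank tape span at halt is 01.

01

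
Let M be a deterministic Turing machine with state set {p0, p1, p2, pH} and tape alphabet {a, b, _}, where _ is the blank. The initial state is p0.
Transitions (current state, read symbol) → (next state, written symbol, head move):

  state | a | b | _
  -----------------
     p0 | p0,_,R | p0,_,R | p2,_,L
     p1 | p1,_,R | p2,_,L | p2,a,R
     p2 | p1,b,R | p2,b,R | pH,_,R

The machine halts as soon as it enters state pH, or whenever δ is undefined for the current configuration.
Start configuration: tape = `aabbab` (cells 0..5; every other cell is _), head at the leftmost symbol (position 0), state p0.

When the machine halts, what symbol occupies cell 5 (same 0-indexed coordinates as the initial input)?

state=p0 head=0 tape=[a]abbab_   (p0,a)→(p0,_,R)
state=p0 head=1 tape=_[a]bbab_   (p0,a)→(p0,_,R)
state=p0 head=2 tape=__[b]bab_   (p0,b)→(p0,_,R)
state=p0 head=3 tape=___[b]ab_   (p0,b)→(p0,_,R)
state=p0 head=4 tape=____[a]b_   (p0,a)→(p0,_,R)
state=p0 head=5 tape=_____[b]_   (p0,b)→(p0,_,R)
state=p0 head=6 tape=______[_]   (p0,_)→(p2,_,L)
state=p2 head=5 tape=_____[_]_   (p2,_)→(pH,_,R)
state=pH head=6 tape=______[_]
Cell 5 holds _ when M halts.

_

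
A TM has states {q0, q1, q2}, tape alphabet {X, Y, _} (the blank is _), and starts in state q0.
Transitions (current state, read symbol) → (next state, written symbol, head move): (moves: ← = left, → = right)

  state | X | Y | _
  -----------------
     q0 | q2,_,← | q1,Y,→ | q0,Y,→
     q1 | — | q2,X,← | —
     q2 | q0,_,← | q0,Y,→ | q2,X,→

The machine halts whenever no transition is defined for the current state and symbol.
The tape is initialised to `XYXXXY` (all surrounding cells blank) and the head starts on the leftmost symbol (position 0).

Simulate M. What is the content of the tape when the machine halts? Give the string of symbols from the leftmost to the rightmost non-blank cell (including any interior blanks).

XXYYYYY

q0 | _[X]YXXXY_   read X → write _, move ←, go to q2
q2 | [_]_YXXXY_   read _ → write X, move →, go to q2
q2 | X[_]YXXXY_   read _ → write X, move →, go to q2
q2 | XX[Y]XXXY_   read Y → write Y, move →, go to q0
q0 | XXY[X]XXY_   read X → write _, move ←, go to q2
q2 | XX[Y]_XXY_   read Y → write Y, move →, go to q0
q0 | XXY[_]XXY_   read _ → write Y, move →, go to q0
q0 | XXYY[X]XY_   read X → write _, move ←, go to q2
q2 | XXY[Y]_XY_   read Y → write Y, move →, go to q0
q0 | XXYY[_]XY_   read _ → write Y, move →, go to q0
q0 | XXYYY[X]Y_   read X → write _, move ←, go to q2
q2 | XXYY[Y]_Y_   read Y → write Y, move →, go to q0
q0 | XXYYY[_]Y_   read _ → write Y, move →, go to q0
q0 | XXYYYY[Y]_   read Y → write Y, move →, go to q1
q1 | XXYYYYY[_]
The non-blank tape span at halt is XXYYYYY.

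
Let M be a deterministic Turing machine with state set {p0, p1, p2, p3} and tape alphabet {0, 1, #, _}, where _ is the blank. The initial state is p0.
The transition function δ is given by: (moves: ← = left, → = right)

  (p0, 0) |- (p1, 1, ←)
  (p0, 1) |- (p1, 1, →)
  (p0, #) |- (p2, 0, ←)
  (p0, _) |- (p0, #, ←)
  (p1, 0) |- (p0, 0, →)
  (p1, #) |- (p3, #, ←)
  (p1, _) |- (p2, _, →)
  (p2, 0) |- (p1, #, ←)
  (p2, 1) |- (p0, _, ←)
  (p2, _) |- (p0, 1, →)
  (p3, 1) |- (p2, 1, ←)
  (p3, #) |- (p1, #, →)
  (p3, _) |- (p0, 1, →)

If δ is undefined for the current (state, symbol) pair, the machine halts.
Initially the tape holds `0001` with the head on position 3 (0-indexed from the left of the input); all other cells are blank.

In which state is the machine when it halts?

p0 | _000[1]___   read 1 → write 1, move →, go to p1
p1 | _0001[_]__   read _ → write _, move →, go to p2
p2 | _0001_[_]_   read _ → write 1, move →, go to p0
p0 | _0001_1[_]   read _ → write #, move ←, go to p0
p0 | _0001_[1]#   read 1 → write 1, move →, go to p1
p1 | _0001_1[#]   read # → write #, move ←, go to p3
p3 | _0001_[1]#   read 1 → write 1, move ←, go to p2
p2 | _0001[_]1#   read _ → write 1, move →, go to p0
p0 | _00011[1]#   read 1 → write 1, move →, go to p1
p1 | _000111[#]   read # → write #, move ←, go to p3
p3 | _00011[1]#   read 1 → write 1, move ←, go to p2
p2 | _0001[1]1#   read 1 → write _, move ←, go to p0
p0 | _000[1]_1#   read 1 → write 1, move →, go to p1
p1 | _0001[_]1#   read _ → write _, move →, go to p2
p2 | _0001_[1]#   read 1 → write _, move ←, go to p0
p0 | _0001[_]_#   read _ → write #, move ←, go to p0
p0 | _000[1]#_#   read 1 → write 1, move →, go to p1
p1 | _0001[#]_#   read # → write #, move ←, go to p3
p3 | _000[1]#_#   read 1 → write 1, move ←, go to p2
p2 | _00[0]1#_#   read 0 → write #, move ←, go to p1
p1 | _0[0]#1#_#   read 0 → write 0, move →, go to p0
p0 | _00[#]1#_#   read # → write 0, move ←, go to p2
p2 | _0[0]01#_#   read 0 → write #, move ←, go to p1
p1 | _[0]#01#_#   read 0 → write 0, move →, go to p0
p0 | _0[#]01#_#   read # → write 0, move ←, go to p2
p2 | _[0]001#_#   read 0 → write #, move ←, go to p1
p1 | [_]#001#_#   read _ → write _, move →, go to p2
p2 | _[#]001#_#
No transition is defined for (p2, #); M halts in state p2.

p2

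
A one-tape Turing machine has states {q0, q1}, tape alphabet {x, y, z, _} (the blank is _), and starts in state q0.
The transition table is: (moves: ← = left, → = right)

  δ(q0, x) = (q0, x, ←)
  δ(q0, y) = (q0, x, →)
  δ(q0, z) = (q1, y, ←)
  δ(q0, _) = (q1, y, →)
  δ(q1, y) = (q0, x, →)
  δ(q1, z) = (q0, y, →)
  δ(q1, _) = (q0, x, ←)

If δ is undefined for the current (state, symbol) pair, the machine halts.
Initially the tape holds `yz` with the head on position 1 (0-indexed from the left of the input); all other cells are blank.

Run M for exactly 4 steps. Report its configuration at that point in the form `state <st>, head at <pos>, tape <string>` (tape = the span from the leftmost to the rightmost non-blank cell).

q0 | y[z]__   read z → write y, move ←, go to q1
q1 | [y]y__   read y → write x, move →, go to q0
q0 | x[y]__   read y → write x, move →, go to q0
q0 | xx[_]_   read _ → write y, move →, go to q1
q1 | xxy[_]
After 4 steps: state q1, head at 3, tape xxy.

state q1, head at 3, tape xxy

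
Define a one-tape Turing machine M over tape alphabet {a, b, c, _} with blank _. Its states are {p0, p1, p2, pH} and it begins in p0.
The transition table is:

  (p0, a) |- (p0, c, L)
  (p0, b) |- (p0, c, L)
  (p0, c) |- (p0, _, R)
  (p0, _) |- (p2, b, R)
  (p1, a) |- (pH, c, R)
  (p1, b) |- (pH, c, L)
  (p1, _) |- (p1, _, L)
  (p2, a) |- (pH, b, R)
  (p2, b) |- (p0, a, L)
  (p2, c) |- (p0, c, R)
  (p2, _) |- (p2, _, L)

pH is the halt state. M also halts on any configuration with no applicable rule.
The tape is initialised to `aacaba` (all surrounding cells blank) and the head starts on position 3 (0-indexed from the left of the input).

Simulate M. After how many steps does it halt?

14

p0 | aac[a]ba__   read a → write c, move L, go to p0
p0 | aa[c]cba__   read c → write _, move R, go to p0
p0 | aa_[c]ba__   read c → write _, move R, go to p0
p0 | aa__[b]a__   read b → write c, move L, go to p0
p0 | aa_[_]ca__   read _ → write b, move R, go to p2
p2 | aa_b[c]a__   read c → write c, move R, go to p0
p0 | aa_bc[a]__   read a → write c, move L, go to p0
p0 | aa_b[c]c__   read c → write _, move R, go to p0
p0 | aa_b_[c]__   read c → write _, move R, go to p0
p0 | aa_b__[_]_   read _ → write b, move R, go to p2
p2 | aa_b__b[_]   read _ → write _, move L, go to p2
p2 | aa_b__[b]_   read b → write a, move L, go to p0
p0 | aa_b_[_]a_   read _ → write b, move R, go to p2
p2 | aa_b_b[a]_   read a → write b, move R, go to pH
pH | aa_b_bb[_]
M halts after 14 transitions.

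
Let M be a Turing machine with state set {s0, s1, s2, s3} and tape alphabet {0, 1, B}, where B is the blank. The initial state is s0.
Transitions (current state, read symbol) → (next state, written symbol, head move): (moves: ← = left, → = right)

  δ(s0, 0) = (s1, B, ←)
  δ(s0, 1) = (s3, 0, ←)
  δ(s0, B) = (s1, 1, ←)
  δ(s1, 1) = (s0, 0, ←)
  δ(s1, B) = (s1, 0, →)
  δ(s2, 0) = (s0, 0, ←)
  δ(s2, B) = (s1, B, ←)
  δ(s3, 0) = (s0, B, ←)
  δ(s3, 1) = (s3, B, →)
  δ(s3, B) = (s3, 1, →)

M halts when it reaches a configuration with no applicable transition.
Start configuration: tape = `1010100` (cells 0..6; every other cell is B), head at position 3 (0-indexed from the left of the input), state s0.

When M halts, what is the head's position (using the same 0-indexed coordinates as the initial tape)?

state=s0 head=3 tape=BBB101[0]100   (s0,0)→(s1,B,←)
state=s1 head=2 tape=BBB10[1]B100   (s1,1)→(s0,0,←)
state=s0 head=1 tape=BBB1[0]0B100   (s0,0)→(s1,B,←)
state=s1 head=0 tape=BBB[1]B0B100   (s1,1)→(s0,0,←)
state=s0 head=-1 tape=BB[B]0B0B100   (s0,B)→(s1,1,←)
state=s1 head=-2 tape=B[B]10B0B100   (s1,B)→(s1,0,→)
state=s1 head=-1 tape=B0[1]0B0B100   (s1,1)→(s0,0,←)
state=s0 head=-2 tape=B[0]00B0B100   (s0,0)→(s1,B,←)
state=s1 head=-3 tape=[B]B00B0B100   (s1,B)→(s1,0,→)
state=s1 head=-2 tape=0[B]00B0B100   (s1,B)→(s1,0,→)
state=s1 head=-1 tape=00[0]0B0B100
At halt the head is at cell -1.

-1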